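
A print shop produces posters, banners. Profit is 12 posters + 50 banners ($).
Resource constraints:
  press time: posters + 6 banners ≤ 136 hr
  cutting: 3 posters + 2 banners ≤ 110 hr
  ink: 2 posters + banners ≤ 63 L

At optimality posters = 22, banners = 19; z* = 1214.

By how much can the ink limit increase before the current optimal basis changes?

4.125

Binding constraints: press time, ink. The basis is B = [[1,6],[2,1]] with det -11.
Per unit increase in ink, x* moves by d = (0.5455, -0.0909).
The basis stays optimal until cutting becomes binding; allowable increase = 4.125 L.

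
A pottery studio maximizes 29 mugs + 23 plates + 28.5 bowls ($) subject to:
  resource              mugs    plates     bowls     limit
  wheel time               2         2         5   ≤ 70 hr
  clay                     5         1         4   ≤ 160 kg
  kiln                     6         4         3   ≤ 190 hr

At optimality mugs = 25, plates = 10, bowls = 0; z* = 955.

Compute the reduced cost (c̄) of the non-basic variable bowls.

-8

At the optimum: wheel time uses 70 of 70 (binding); clay uses 135 of 160 (slack = 25); kiln uses 190 of 190 (binding).
By complementary slackness, y = 0 for the non-binding constraint.
From A_Bᵀ y = c: 2·y_wheel time + 6·y_kiln = 29; 2·y_wheel time + 4·y_kiln = 23.
This yields shadow prices y_wheel time = 5.5, y_kiln = 3.
Reduced cost of bowls: c₃ − yᵀa₃ = 28.5 − (5.5·5 + 3·3) = 28.5 − 36.5 = -8.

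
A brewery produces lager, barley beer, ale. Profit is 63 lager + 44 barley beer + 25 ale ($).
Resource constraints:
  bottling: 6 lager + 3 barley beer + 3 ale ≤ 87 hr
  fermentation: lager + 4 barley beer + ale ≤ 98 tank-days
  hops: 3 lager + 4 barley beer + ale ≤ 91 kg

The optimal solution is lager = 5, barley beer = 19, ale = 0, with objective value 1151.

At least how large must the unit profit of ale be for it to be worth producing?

29

Check each constraint at x*: bottling 87/87 (tight); fermentation 81/98 (slack 17); hops 91/91 (tight).
Since fermentation is not tight, its dual is 0.
From A_Bᵀ y = c: 6·y_bottling + 3·y_hops = 63; 3·y_bottling + 4·y_hops = 44.
→ y_bottling = 8 and y_hops = 5.
ale enters the basis when its profit ≥ yᵀa₃ = 8·3 + 5·1 = 29.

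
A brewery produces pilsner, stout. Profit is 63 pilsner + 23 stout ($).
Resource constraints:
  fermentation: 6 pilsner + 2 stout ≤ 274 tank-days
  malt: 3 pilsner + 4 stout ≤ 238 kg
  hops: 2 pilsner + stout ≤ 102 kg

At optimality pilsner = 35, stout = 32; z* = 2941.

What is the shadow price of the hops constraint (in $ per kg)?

6

Check each constraint at x*: fermentation 274/274 (tight); malt 233/238 (slack 5); hops 102/102 (tight).
Since malt is not tight, its dual is 0.
From A_Bᵀ y = c: 6·y_fermentation + 2·y_hops = 63; 2·y_fermentation + 1·y_hops = 23.
This yields shadow prices y_fermentation = 8.5, y_hops = 6.
Shadow price of hops = 6.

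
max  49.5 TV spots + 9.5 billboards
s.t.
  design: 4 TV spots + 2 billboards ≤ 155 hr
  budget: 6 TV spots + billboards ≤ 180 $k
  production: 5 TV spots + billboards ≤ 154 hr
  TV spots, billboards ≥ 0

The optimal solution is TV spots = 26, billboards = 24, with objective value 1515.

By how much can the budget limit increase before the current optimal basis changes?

Binding constraints: budget, production. The basis is B = [[6,1],[5,1]] with det 1.
Per unit increase in budget, x* moves by d = (1, -5).
The basis stays optimal until billboards reaches 0; allowable increase = 4.8 $k.

4.8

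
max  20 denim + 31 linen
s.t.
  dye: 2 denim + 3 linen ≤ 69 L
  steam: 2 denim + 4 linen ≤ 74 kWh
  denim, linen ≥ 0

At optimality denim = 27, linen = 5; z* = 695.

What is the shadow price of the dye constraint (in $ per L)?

Check each constraint at x*: dye 69/69 (tight); steam 74/74 (tight).
Dual feasibility on the basic columns requires 2·y_dye + 2·y_steam = 20, 3·y_dye + 4·y_steam = 31.
Solving: y_dye = 9, y_steam = 1.
Shadow price of dye = 9.

9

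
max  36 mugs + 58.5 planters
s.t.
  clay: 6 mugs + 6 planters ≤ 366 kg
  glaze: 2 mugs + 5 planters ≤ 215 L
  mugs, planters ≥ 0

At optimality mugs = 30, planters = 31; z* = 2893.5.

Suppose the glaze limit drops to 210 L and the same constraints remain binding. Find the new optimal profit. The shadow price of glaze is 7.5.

Δb = -5, so new z* = 2893.5 + (7.5)·(-5) = 2893.5 − 37.5 = 2856.

2856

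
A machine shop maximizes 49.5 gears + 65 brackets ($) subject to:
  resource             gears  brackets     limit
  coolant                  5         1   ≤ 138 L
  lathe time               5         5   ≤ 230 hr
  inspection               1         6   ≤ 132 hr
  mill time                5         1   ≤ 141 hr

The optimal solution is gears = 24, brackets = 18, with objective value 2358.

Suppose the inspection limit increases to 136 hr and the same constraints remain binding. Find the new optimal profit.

Check each constraint at x*: coolant 138/138 (tight); lathe time 210/230 (slack 20); inspection 132/132 (tight); mill time 138/141 (slack 3).
Since lathe time, mill time are not tight, their duals are 0.
From A_Bᵀ y = c: 5·y_coolant + 1·y_inspection = 49.5; 1·y_coolant + 6·y_inspection = 65.
→ y_coolant = 8 and y_inspection = 9.5.
Δz = y_inspection·Δb = 9.5 × (4) = 38, so new z* = 2358 + 38 = 2396.

2396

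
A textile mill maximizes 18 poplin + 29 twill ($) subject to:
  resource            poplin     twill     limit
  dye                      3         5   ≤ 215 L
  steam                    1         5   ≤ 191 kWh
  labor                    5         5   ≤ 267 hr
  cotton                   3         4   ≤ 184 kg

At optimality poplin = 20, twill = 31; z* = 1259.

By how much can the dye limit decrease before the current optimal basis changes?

7.2

Binding constraints: dye, cotton. The basis is B = [[3,5],[3,4]] with det -3.
Per unit decrease in dye, x* moves by d = (1.3333, -1).
The basis stays optimal until labor becomes binding; allowable decrease = 7.2 L.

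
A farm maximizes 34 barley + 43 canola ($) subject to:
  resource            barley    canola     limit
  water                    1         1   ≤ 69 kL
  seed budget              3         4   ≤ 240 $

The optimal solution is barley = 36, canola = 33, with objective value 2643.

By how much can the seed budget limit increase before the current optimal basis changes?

Binding constraints: water, seed budget. The basis is B = [[1,1],[3,4]] with det 1.
Per unit increase in seed budget, x* moves by d = (-1, 1).
The basis stays optimal until barley reaches 0; allowable increase = 36 $.

36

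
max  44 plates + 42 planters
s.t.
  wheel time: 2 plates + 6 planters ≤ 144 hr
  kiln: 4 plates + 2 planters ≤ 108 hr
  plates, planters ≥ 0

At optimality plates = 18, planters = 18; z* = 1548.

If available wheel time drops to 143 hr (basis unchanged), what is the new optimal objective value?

1544

At the optimum: wheel time uses 144 of 144 (binding); kiln uses 108 of 108 (binding).
The binding rows give the dual system: 2·y_wheel time + 4·y_kiln = 44 and 6·y_wheel time + 2·y_kiln = 42.
→ y_wheel time = 4 and y_kiln = 9.
Δz = y_wheel time·Δb = 4 × (-1) = -4, so new z* = 1548 − 4 = 1544.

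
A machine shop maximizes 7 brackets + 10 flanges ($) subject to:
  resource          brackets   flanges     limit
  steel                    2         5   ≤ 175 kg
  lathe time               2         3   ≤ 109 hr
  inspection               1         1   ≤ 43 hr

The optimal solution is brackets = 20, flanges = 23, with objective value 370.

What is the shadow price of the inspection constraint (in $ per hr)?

Check each constraint at x*: steel 155/175 (slack 20); lathe time 109/109 (tight); inspection 43/43 (tight).
Slack constraints have shadow price 0 (complementary slackness).
From A_Bᵀ y = c: 2·y_lathe time + 1·y_inspection = 7; 3·y_lathe time + 1·y_inspection = 10.
This yields shadow prices y_lathe time = 3, y_inspection = 1.
Shadow price of inspection = 1.

1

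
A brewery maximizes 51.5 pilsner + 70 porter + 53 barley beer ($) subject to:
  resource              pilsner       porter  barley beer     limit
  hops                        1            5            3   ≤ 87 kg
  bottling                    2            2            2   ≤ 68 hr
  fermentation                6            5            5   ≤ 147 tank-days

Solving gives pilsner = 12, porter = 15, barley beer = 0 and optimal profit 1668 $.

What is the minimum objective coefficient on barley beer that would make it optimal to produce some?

Binding: hops and fermentation. Non-binding: bottling (14 unused).
Slack constraints have shadow price 0 (complementary slackness).
The binding rows give the dual system: 1·y_hops + 6·y_fermentation = 51.5 and 5·y_hops + 5·y_fermentation = 70.
→ y_hops = 6.5 and y_fermentation = 7.5.
barley beer enters the basis when its profit ≥ yᵀa₃ = 6.5·3 + 7.5·5 = 57.

57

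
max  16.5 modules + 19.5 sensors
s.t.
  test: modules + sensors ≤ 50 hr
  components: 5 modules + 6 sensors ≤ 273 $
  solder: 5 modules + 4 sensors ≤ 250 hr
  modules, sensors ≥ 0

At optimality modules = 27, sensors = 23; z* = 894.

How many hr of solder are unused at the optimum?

23

solder used = 5·27 + 4·23 = 227; slack = 250 − 227 = 23.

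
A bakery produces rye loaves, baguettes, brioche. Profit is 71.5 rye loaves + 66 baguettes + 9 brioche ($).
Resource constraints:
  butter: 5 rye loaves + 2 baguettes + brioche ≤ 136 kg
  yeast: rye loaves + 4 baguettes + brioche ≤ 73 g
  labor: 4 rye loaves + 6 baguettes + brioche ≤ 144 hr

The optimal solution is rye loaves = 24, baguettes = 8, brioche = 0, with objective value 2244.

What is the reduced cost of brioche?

Binding: butter and labor. Non-binding: yeast (17 unused).
By complementary slackness, y = 0 for the non-binding constraint.
Dual feasibility on the basic columns requires 5·y_butter + 4·y_labor = 71.5, 2·y_butter + 6·y_labor = 66.
This yields shadow prices y_butter = 7.5, y_labor = 8.5.
Reduced cost of brioche: c₃ − yᵀa₃ = 9 − (7.5·1 + 8.5·1) = 9 − 16 = -7.

-7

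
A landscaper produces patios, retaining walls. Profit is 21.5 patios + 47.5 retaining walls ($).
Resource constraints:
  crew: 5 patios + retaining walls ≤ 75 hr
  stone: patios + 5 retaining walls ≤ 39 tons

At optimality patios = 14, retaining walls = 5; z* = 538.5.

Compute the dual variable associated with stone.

At the optimum: crew uses 75 of 75 (binding); stone uses 39 of 39 (binding).
Dual feasibility on the basic columns requires 5·y_crew + 1·y_stone = 21.5, 1·y_crew + 5·y_stone = 47.5.
→ y_crew = 2.5 and y_stone = 9.
Shadow price of stone = 9.

9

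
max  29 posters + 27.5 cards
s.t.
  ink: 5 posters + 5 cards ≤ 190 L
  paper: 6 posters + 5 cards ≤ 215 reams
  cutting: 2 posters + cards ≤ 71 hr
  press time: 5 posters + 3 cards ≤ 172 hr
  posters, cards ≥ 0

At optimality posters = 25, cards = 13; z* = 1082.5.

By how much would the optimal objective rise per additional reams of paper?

Binding: ink and paper. Non-binding: cutting (8 unused), press time (8 unused).
Since cutting, press time are not tight, their duals are 0.
From A_Bᵀ y = c: 5·y_ink + 6·y_paper = 29; 5·y_ink + 5·y_paper = 27.5.
→ y_ink = 4 and y_paper = 1.5.
Shadow price of paper = 1.5.

1.5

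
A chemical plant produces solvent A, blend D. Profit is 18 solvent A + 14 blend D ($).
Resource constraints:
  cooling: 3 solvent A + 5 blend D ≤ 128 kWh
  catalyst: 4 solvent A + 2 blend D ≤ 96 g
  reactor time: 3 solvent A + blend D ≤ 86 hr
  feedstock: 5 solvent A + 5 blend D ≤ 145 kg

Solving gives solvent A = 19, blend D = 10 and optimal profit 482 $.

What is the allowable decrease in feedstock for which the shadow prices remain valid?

25

Binding constraints: catalyst, feedstock. The basis is B = [[4,2],[5,5]] with det 10.
Per unit decrease in feedstock, x* moves by d = (0.2, -0.4).
The basis stays optimal until blend D reaches 0; allowable decrease = 25 kg.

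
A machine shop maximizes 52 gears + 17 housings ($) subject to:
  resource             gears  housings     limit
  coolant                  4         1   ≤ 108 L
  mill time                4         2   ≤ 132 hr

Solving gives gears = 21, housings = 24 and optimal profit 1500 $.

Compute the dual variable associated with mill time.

Both coolant and mill time are binding at x*.
Dual feasibility on the basic columns requires 4·y_coolant + 4·y_mill time = 52, 1·y_coolant + 2·y_mill time = 17.
→ y_coolant = 9 and y_mill time = 4.
Shadow price of mill time = 4.

4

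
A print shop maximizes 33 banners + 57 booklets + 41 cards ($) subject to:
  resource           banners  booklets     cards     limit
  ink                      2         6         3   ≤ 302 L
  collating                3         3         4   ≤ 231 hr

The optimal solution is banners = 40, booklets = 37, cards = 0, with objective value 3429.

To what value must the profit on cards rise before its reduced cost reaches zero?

Check each constraint at x*: ink 302/302 (tight); collating 231/231 (tight).
Dual feasibility on the basic columns requires 2·y_ink + 3·y_collating = 33, 6·y_ink + 3·y_collating = 57.
This yields shadow prices y_ink = 6, y_collating = 7.
cards enters the basis when its profit ≥ yᵀa₃ = 6·3 + 7·4 = 46.

46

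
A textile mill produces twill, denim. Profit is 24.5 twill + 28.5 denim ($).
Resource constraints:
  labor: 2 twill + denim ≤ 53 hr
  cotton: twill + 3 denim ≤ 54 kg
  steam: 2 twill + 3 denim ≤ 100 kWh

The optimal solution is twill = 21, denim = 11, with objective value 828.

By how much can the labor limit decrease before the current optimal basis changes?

Binding constraints: labor, cotton. The basis is B = [[2,1],[1,3]] with det 5.
Per unit decrease in labor, x* moves by d = (-0.6, 0.2).
The basis stays optimal until twill reaches 0; allowable decrease = 35 hr.

35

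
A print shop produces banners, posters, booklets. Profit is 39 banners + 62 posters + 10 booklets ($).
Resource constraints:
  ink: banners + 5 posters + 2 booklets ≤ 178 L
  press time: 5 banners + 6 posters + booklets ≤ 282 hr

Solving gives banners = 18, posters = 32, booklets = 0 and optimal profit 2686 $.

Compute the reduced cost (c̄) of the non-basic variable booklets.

Check each constraint at x*: ink 178/178 (tight); press time 282/282 (tight).
The binding rows give the dual system: 1·y_ink + 5·y_press time = 39 and 5·y_ink + 6·y_press time = 62.
Solving: y_ink = 4, y_press time = 7.
Reduced cost of booklets: c₃ − yᵀa₃ = 10 − (4·2 + 7·1) = 10 − 15 = -5.

-5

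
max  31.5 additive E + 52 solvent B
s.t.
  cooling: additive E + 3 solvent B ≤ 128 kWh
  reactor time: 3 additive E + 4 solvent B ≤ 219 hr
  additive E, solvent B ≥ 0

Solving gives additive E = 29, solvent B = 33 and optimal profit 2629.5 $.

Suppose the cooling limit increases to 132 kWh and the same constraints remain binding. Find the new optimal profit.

At the optimum: cooling uses 128 of 128 (binding); reactor time uses 219 of 219 (binding).
Dual feasibility on the basic columns requires 1·y_cooling + 3·y_reactor time = 31.5, 3·y_cooling + 4·y_reactor time = 52.
→ y_cooling = 6 and y_reactor time = 8.5.
Δz = y_cooling·Δb = 6 × (4) = 24, so new z* = 2629.5 + 24 = 2653.5.

2653.5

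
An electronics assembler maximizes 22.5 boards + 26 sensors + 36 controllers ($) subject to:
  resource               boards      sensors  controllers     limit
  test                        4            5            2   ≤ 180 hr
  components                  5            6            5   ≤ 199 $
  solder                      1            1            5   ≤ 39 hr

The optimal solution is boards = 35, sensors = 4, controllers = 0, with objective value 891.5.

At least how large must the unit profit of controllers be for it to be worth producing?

At the optimum: test uses 160 of 180 (slack = 20); components uses 199 of 199 (binding); solder uses 39 of 39 (binding).
Since test is not tight, its dual is 0.
The binding rows give the dual system: 5·y_components + 1·y_solder = 22.5 and 6·y_components + 1·y_solder = 26.
Solving: y_components = 3.5, y_solder = 5.
controllers enters the basis when its profit ≥ yᵀa₃ = 3.5·5 + 5·5 = 42.5.

42.5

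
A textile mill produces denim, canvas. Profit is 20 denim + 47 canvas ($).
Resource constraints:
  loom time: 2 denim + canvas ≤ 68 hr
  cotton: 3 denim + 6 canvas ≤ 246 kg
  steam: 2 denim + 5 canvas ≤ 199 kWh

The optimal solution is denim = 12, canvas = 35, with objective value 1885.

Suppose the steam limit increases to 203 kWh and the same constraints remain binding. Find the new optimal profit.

1913

Check each constraint at x*: loom time 59/68 (slack 9); cotton 246/246 (tight); steam 199/199 (tight).
By complementary slackness, y = 0 for the non-binding constraint.
From A_Bᵀ y = c: 3·y_cotton + 2·y_steam = 20; 6·y_cotton + 5·y_steam = 47.
→ y_cotton = 2 and y_steam = 7.
Δz = y_steam·Δb = 7 × (4) = 28, so new z* = 1885 + 28 = 1913.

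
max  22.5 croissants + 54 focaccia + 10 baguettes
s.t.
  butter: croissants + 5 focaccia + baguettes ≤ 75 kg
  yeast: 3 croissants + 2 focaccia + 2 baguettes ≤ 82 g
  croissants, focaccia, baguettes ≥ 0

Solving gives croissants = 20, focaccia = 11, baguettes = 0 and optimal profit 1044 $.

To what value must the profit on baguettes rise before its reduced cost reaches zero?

18

Check each constraint at x*: butter 75/75 (tight); yeast 82/82 (tight).
Dual feasibility on the basic columns requires 1·y_butter + 3·y_yeast = 22.5, 5·y_butter + 2·y_yeast = 54.
→ y_butter = 9 and y_yeast = 4.5.
baguettes enters the basis when its profit ≥ yᵀa₃ = 9·1 + 4.5·2 = 18.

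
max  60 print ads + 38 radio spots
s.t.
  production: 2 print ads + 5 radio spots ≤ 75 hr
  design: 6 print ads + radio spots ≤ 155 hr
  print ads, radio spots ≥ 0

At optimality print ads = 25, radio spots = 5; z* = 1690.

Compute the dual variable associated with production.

6

Check each constraint at x*: production 75/75 (tight); design 155/155 (tight).
The binding rows give the dual system: 2·y_production + 6·y_design = 60 and 5·y_production + 1·y_design = 38.
→ y_production = 6 and y_design = 8.
Shadow price of production = 6.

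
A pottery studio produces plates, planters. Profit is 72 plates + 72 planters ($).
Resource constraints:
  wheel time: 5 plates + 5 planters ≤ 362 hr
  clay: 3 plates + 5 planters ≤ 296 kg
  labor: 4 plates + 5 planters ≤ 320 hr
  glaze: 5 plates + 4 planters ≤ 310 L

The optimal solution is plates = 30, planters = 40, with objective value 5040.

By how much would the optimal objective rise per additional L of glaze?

At the optimum: wheel time uses 350 of 362 (slack = 12); clay uses 290 of 296 (slack = 6); labor uses 320 of 320 (binding); glaze uses 310 of 310 (binding).
Slack constraints have shadow price 0 (complementary slackness).
Dual feasibility on the basic columns requires 4·y_labor + 5·y_glaze = 72, 5·y_labor + 4·y_glaze = 72.
This yields shadow prices y_labor = 8, y_glaze = 8.
Shadow price of glaze = 8.

8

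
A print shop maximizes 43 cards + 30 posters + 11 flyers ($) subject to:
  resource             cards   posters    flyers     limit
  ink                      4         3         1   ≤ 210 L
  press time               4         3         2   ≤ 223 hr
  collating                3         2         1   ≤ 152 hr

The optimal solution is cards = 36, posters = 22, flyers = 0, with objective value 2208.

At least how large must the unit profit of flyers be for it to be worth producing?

Binding: ink and collating. Non-binding: press time (13 unused).
Slack constraints have shadow price 0 (complementary slackness).
The binding rows give the dual system: 4·y_ink + 3·y_collating = 43 and 3·y_ink + 2·y_collating = 30.
→ y_ink = 4 and y_collating = 9.
flyers enters the basis when its profit ≥ yᵀa₃ = 4·1 + 9·1 = 13.

13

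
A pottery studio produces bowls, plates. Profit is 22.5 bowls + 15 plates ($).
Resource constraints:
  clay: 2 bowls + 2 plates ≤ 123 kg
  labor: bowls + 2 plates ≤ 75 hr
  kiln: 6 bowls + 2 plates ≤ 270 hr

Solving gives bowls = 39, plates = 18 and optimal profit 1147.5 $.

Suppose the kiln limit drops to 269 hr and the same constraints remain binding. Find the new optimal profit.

1144.5

At the optimum: clay uses 114 of 123 (slack = 9); labor uses 75 of 75 (binding); kiln uses 270 of 270 (binding).
Since clay is not tight, its dual is 0.
From A_Bᵀ y = c: 1·y_labor + 6·y_kiln = 22.5; 2·y_labor + 2·y_kiln = 15.
→ y_labor = 4.5 and y_kiln = 3.
Δz = y_kiln·Δb = 3 × (-1) = -3, so new z* = 1147.5 − 3 = 1144.5.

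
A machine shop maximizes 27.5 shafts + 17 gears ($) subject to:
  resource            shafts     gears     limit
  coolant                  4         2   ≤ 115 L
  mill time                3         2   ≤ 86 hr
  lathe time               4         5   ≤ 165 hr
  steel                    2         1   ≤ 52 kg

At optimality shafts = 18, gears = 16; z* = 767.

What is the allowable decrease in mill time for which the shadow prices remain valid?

Binding constraints: mill time, steel. The basis is B = [[3,2],[2,1]] with det -1.
Per unit decrease in mill time, x* moves by d = (1, -2).
The basis stays optimal until gears reaches 0; allowable decrease = 8 hr.

8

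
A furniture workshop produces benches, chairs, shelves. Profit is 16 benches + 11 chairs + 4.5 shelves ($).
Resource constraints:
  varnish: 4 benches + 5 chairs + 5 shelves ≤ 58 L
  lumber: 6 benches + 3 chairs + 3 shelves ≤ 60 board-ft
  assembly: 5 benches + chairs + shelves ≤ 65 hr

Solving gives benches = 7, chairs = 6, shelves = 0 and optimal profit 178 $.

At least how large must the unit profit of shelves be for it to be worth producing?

Check each constraint at x*: varnish 58/58 (tight); lumber 60/60 (tight); assembly 41/65 (slack 24).
By complementary slackness, y = 0 for the non-binding constraint.
Dual feasibility on the basic columns requires 4·y_varnish + 6·y_lumber = 16, 5·y_varnish + 3·y_lumber = 11.
→ y_varnish = 1 and y_lumber = 2.
shelves enters the basis when its profit ≥ yᵀa₃ = 1·5 + 2·3 = 11.

11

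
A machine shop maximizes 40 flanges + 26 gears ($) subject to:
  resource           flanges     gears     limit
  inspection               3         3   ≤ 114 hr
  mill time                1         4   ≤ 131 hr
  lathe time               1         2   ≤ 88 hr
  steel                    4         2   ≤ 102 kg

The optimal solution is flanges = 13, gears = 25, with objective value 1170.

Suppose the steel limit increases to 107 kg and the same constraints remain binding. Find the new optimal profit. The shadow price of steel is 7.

Δb = 5, so new z* = 1170 + (7)·(5) = 1170 + 35 = 1205.

1205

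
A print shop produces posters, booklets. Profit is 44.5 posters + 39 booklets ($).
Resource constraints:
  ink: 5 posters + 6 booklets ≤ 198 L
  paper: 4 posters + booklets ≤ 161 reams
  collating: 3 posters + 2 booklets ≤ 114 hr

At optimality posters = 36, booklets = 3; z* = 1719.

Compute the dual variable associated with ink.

At the optimum: ink uses 198 of 198 (binding); paper uses 147 of 161 (slack = 14); collating uses 114 of 114 (binding).
Slack constraints have shadow price 0 (complementary slackness).
Dual feasibility on the basic columns requires 5·y_ink + 3·y_collating = 44.5, 6·y_ink + 2·y_collating = 39.
This yields shadow prices y_ink = 3.5, y_collating = 9.
Shadow price of ink = 3.5.

3.5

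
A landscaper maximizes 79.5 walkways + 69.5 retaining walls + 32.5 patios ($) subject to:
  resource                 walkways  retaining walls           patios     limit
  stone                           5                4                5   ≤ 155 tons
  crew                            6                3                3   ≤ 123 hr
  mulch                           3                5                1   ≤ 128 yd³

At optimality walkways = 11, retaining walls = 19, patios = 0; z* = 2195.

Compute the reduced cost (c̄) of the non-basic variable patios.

Binding: crew and mulch. Non-binding: stone (24 unused).
Since stone is not tight, its dual is 0.
The binding rows give the dual system: 6·y_crew + 3·y_mulch = 79.5 and 3·y_crew + 5·y_mulch = 69.5.
This yields shadow prices y_crew = 9, y_mulch = 8.5.
Reduced cost of patios: c₃ − yᵀa₃ = 32.5 − (9·3 + 8.5·1) = 32.5 − 35.5 = -3.

-3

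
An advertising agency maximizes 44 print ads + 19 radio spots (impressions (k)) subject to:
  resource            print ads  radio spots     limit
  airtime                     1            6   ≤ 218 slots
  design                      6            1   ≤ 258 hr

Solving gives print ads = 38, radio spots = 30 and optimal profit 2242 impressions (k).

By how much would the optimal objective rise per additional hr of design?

7

Check each constraint at x*: airtime 218/218 (tight); design 258/258 (tight).
From A_Bᵀ y = c: 1·y_airtime + 6·y_design = 44; 6·y_airtime + 1·y_design = 19.
→ y_airtime = 2 and y_design = 7.
Shadow price of design = 7.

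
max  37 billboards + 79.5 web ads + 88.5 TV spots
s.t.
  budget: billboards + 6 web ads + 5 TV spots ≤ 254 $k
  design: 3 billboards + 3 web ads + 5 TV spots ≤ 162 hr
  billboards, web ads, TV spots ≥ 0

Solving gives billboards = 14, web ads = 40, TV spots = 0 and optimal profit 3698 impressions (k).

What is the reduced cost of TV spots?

-1.5

At the optimum: budget uses 254 of 254 (binding); design uses 162 of 162 (binding).
From A_Bᵀ y = c: 1·y_budget + 3·y_design = 37; 6·y_budget + 3·y_design = 79.5.
This yields shadow prices y_budget = 8.5, y_design = 9.5.
Reduced cost of TV spots: c₃ − yᵀa₃ = 88.5 − (8.5·5 + 9.5·5) = 88.5 − 90 = -1.5.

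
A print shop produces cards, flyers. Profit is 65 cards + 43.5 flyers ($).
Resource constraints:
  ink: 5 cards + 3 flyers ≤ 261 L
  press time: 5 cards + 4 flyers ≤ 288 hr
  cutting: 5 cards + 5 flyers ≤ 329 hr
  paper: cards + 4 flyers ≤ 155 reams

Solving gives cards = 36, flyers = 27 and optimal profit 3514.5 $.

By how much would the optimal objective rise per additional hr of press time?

Check each constraint at x*: ink 261/261 (tight); press time 288/288 (tight); cutting 315/329 (slack 14); paper 144/155 (slack 11).
By complementary slackness, y = 0 for the non-binding constraints.
From A_Bᵀ y = c: 5·y_ink + 5·y_press time = 65; 3·y_ink + 4·y_press time = 43.5.
→ y_ink = 8.5 and y_press time = 4.5.
Shadow price of press time = 4.5.

4.5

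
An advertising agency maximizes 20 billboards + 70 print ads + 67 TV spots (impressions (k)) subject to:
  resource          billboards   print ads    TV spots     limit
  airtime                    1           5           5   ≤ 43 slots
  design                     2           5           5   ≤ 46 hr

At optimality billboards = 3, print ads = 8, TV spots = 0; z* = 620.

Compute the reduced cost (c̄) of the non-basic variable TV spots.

-3

Check each constraint at x*: airtime 43/43 (tight); design 46/46 (tight).
The binding rows give the dual system: 1·y_airtime + 2·y_design = 20 and 5·y_airtime + 5·y_design = 70.
Solving: y_airtime = 8, y_design = 6.
Reduced cost of TV spots: c₃ − yᵀa₃ = 67 − (8·5 + 6·5) = 67 − 70 = -3.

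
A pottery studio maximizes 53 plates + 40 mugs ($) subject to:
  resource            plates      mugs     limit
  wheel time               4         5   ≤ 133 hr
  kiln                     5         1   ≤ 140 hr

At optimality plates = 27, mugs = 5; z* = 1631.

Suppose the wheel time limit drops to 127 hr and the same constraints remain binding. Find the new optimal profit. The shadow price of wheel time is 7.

Δb = -6, so new z* = 1631 + (7)·(-6) = 1631 − 42 = 1589.

1589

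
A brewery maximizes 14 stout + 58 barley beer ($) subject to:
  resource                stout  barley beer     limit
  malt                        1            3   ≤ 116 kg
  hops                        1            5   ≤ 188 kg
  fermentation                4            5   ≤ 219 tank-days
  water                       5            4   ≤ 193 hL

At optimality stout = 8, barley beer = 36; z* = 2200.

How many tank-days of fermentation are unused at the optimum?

fermentation used = 4·8 + 5·36 = 212; slack = 219 − 212 = 7.

7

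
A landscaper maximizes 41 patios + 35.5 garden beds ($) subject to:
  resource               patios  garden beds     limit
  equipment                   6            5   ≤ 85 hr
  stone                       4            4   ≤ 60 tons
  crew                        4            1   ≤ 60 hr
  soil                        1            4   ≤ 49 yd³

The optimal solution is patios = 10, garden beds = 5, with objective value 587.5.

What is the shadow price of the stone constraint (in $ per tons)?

At the optimum: equipment uses 85 of 85 (binding); stone uses 60 of 60 (binding); crew uses 45 of 60 (slack = 15); soil uses 30 of 49 (slack = 19).
Slack constraints have shadow price 0 (complementary slackness).
The binding rows give the dual system: 6·y_equipment + 4·y_stone = 41 and 5·y_equipment + 4·y_stone = 35.5.
→ y_equipment = 5.5 and y_stone = 2.
Shadow price of stone = 2.

2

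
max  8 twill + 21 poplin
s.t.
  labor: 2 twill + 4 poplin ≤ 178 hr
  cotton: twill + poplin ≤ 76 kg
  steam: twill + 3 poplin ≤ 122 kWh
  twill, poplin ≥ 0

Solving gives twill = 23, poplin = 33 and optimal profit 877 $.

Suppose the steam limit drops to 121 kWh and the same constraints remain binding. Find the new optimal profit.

Binding: labor and steam. Non-binding: cotton (20 unused).
By complementary slackness, y = 0 for the non-binding constraint.
From A_Bᵀ y = c: 2·y_labor + 1·y_steam = 8; 4·y_labor + 3·y_steam = 21.
This yields shadow prices y_labor = 1.5, y_steam = 5.
Δz = y_steam·Δb = 5 × (-1) = -5, so new z* = 877 − 5 = 872.

872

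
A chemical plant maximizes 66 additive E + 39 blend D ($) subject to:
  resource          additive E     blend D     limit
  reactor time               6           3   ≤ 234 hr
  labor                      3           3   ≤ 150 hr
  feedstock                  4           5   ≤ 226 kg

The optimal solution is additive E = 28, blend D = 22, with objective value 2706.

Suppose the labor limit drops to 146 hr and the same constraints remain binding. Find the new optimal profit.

At the optimum: reactor time uses 234 of 234 (binding); labor uses 150 of 150 (binding); feedstock uses 222 of 226 (slack = 4).
Since feedstock is not tight, its dual is 0.
The binding rows give the dual system: 6·y_reactor time + 3·y_labor = 66 and 3·y_reactor time + 3·y_labor = 39.
This yields shadow prices y_reactor time = 9, y_labor = 4.
Δz = y_labor·Δb = 4 × (-4) = -16, so new z* = 2706 − 16 = 2690.

2690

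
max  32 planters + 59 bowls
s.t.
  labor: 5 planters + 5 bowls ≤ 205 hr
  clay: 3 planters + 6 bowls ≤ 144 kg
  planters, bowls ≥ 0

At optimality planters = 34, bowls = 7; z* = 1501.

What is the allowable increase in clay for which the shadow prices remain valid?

Binding constraints: labor, clay. The basis is B = [[5,5],[3,6]] with det 15.
Per unit increase in clay, x* moves by d = (-0.3333, 0.3333).
The basis stays optimal until planters reaches 0; allowable increase = 102 kg.

102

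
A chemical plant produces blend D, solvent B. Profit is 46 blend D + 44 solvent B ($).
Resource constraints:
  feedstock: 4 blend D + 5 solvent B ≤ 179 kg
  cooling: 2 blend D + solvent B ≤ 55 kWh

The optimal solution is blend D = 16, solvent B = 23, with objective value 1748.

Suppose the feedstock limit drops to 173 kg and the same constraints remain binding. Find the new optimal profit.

1706

Check each constraint at x*: feedstock 179/179 (tight); cooling 55/55 (tight).
Dual feasibility on the basic columns requires 4·y_feedstock + 2·y_cooling = 46, 5·y_feedstock + 1·y_cooling = 44.
This yields shadow prices y_feedstock = 7, y_cooling = 9.
Δz = y_feedstock·Δb = 7 × (-6) = -42, so new z* = 1748 − 42 = 1706.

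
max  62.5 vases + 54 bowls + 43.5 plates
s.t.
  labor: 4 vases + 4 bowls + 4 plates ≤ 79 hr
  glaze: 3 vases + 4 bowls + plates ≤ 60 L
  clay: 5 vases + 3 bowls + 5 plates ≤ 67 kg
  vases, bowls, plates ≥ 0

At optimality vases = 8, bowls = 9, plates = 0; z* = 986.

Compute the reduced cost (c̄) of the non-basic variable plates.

Check each constraint at x*: labor 68/79 (slack 11); glaze 60/60 (tight); clay 67/67 (tight).
By complementary slackness, y = 0 for the non-binding constraint.
From A_Bᵀ y = c: 3·y_glaze + 5·y_clay = 62.5; 4·y_glaze + 3·y_clay = 54.
Solving: y_glaze = 7.5, y_clay = 8.
Reduced cost of plates: c₃ − yᵀa₃ = 43.5 − (7.5·1 + 8·5) = 43.5 − 47.5 = -4.

-4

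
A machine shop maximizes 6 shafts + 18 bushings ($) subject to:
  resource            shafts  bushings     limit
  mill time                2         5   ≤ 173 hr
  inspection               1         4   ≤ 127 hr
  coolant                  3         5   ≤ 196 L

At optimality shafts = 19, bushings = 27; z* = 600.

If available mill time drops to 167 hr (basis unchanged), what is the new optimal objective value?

At the optimum: mill time uses 173 of 173 (binding); inspection uses 127 of 127 (binding); coolant uses 192 of 196 (slack = 4).
Since coolant is not tight, its dual is 0.
The binding rows give the dual system: 2·y_mill time + 1·y_inspection = 6 and 5·y_mill time + 4·y_inspection = 18.
Solving: y_mill time = 2, y_inspection = 2.
Δz = y_mill time·Δb = 2 × (-6) = -12, so new z* = 600 − 12 = 588.

588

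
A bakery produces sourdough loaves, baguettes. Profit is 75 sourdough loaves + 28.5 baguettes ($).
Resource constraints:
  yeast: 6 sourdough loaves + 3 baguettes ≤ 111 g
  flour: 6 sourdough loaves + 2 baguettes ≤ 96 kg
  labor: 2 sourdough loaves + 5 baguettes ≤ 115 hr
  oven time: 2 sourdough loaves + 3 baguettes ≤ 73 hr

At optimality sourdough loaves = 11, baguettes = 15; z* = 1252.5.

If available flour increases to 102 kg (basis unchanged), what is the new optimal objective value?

1306.5

At the optimum: yeast uses 111 of 111 (binding); flour uses 96 of 96 (binding); labor uses 97 of 115 (slack = 18); oven time uses 67 of 73 (slack = 6).
Since labor, oven time are not tight, their duals are 0.
The binding rows give the dual system: 6·y_yeast + 6·y_flour = 75 and 3·y_yeast + 2·y_flour = 28.5.
This yields shadow prices y_yeast = 3.5, y_flour = 9.
Δz = y_flour·Δb = 9 × (6) = 54, so new z* = 1252.5 + 54 = 1306.5.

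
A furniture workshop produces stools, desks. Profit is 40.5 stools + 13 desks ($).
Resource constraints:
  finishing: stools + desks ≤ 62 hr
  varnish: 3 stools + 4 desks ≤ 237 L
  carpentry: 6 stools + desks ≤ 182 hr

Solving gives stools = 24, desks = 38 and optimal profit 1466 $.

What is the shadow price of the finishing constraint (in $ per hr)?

Binding: finishing and carpentry. Non-binding: varnish (13 unused).
Slack constraints have shadow price 0 (complementary slackness).
Dual feasibility on the basic columns requires 1·y_finishing + 6·y_carpentry = 40.5, 1·y_finishing + 1·y_carpentry = 13.
Solving: y_finishing = 7.5, y_carpentry = 5.5.
Shadow price of finishing = 7.5.

7.5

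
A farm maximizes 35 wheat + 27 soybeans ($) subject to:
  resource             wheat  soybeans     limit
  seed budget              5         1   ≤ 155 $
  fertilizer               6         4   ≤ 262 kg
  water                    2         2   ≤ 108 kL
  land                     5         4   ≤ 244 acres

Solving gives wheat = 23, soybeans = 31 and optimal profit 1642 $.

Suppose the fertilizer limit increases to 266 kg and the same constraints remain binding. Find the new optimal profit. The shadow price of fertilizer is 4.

1658

Δb = 4, so new z* = 1642 + (4)·(4) = 1642 + 16 = 1658.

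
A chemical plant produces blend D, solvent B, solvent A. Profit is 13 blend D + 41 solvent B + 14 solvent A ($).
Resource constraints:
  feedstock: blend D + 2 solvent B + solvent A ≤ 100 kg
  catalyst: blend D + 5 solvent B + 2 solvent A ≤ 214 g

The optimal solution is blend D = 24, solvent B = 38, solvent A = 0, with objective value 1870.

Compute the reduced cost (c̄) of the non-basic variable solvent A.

-4

Check each constraint at x*: feedstock 100/100 (tight); catalyst 214/214 (tight).
Dual feasibility on the basic columns requires 1·y_feedstock + 1·y_catalyst = 13, 2·y_feedstock + 5·y_catalyst = 41.
→ y_feedstock = 8 and y_catalyst = 5.
Reduced cost of solvent A: c₃ − yᵀa₃ = 14 − (8·1 + 5·2) = 14 − 18 = -4.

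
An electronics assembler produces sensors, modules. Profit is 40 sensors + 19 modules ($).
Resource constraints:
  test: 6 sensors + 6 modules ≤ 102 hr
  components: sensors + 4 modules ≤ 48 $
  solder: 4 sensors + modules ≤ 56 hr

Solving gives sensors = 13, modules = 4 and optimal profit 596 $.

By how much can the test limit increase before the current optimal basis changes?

Binding constraints: test, solder. The basis is B = [[6,6],[4,1]] with det -18.
Per unit increase in test, x* moves by d = (-0.0556, 0.2222).
The basis stays optimal until components becomes binding; allowable increase = 22.8 hr.

22.8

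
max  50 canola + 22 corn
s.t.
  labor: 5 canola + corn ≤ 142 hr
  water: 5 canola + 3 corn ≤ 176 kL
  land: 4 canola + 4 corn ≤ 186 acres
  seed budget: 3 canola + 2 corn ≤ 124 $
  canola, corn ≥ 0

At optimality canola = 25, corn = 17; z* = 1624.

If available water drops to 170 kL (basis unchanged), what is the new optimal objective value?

1588

At the optimum: labor uses 142 of 142 (binding); water uses 176 of 176 (binding); land uses 168 of 186 (slack = 18); seed budget uses 109 of 124 (slack = 15).
Slack constraints have shadow price 0 (complementary slackness).
The binding rows give the dual system: 5·y_labor + 5·y_water = 50 and 1·y_labor + 3·y_water = 22.
→ y_labor = 4 and y_water = 6.
Δz = y_water·Δb = 6 × (-6) = -36, so new z* = 1624 − 36 = 1588.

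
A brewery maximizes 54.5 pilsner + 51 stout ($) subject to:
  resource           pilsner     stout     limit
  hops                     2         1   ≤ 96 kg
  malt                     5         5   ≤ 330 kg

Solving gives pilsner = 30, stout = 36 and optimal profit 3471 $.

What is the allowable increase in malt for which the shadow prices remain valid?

Binding constraints: hops, malt. The basis is B = [[2,1],[5,5]] with det 5.
Per unit increase in malt, x* moves by d = (-0.2, 0.4).
The basis stays optimal until pilsner reaches 0; allowable increase = 150 kg.

150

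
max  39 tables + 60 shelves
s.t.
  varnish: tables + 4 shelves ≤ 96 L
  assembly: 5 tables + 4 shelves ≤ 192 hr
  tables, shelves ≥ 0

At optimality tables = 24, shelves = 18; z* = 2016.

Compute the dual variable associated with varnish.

Both varnish and assembly are binding at x*.
Dual feasibility on the basic columns requires 1·y_varnish + 5·y_assembly = 39, 4·y_varnish + 4·y_assembly = 60.
Solving: y_varnish = 9, y_assembly = 6.
Shadow price of varnish = 9.

9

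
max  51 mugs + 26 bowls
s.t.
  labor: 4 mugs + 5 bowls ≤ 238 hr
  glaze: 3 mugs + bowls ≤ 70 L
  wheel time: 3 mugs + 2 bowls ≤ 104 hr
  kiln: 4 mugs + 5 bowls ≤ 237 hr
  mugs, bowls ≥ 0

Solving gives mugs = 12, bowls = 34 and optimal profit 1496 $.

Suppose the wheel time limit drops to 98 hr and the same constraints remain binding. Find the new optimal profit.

Binding: glaze and wheel time. Non-binding: labor (20 unused), kiln (19 unused).
By complementary slackness, y = 0 for the non-binding constraints.
The binding rows give the dual system: 3·y_glaze + 3·y_wheel time = 51 and 1·y_glaze + 2·y_wheel time = 26.
Solving: y_glaze = 8, y_wheel time = 9.
Δz = y_wheel time·Δb = 9 × (-6) = -54, so new z* = 1496 − 54 = 1442.

1442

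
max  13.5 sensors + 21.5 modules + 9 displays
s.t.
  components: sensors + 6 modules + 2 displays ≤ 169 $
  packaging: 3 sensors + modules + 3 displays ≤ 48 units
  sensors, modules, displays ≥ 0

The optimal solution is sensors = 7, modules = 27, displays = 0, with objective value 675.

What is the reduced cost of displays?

Both components and packaging are binding at x*.
From A_Bᵀ y = c: 1·y_components + 3·y_packaging = 13.5; 6·y_components + 1·y_packaging = 21.5.
→ y_components = 3 and y_packaging = 3.5.
Reduced cost of displays: c₃ − yᵀa₃ = 9 − (3·2 + 3.5·3) = 9 − 16.5 = -7.5.

-7.5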